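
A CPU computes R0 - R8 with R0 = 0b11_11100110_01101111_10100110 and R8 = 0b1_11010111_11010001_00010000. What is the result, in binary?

0b10000011101001111010010110

Subtract column by column in base 2:
  0-0 → 0
  1-0 → 1
  1-0 → 1
  0-0 → 0
  0-1 → 1 (borrow)
  1-0-1 → 0
  0-0 → 0
  1-0 → 1
  1-1 → 0
  1-0 → 1
  1-0 → 1
  1-0 → 1
  0-1 → 1 (borrow)
  1-0-1 → 0
  1-1 → 0
  0-1 → 1 (borrow)
  0-1-1 → 0 (borrow)
  1-1-1 → 1 (borrow)
  1-1-1 → 1 (borrow)
  0-0-1 → 1 (borrow)
  0-1-1 → 0 (borrow)
  1-0-1 → 0
  1-1 → 0
  1-1 → 0
  1-1 → 0
  1-0 → 1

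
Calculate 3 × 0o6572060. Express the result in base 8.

Multiply each base-8 digit by 3, carrying:
  0×3 = 0 → write 0
  6×3 = 18 → write 2 carry 2
  0×3+2 = 2 → write 2
  2×3 = 6 → write 6
  7×3 = 21 → write 5 carry 2
  5×3+2 = 17 → write 1 carry 2
  6×3+2 = 20 → write 4 carry 2
  remaining carry: 2

0o24156220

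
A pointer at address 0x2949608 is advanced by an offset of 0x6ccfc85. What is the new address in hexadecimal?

0x961928d

Add column by column in base 16, right to left:
  8+5 = d
  0+8 = 8
  6+c = 2 carry 1
  9+f+1 = 9 carry 1
  4+c+1 = 1 carry 1
  9+c+1 = 6 carry 1
  2+6+1 = 9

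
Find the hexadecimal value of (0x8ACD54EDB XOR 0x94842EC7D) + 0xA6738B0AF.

0xC4BD05355

First 0x8ACD54EDB XOR 0x94842EC7D = 0x1E497A2A6.
Add column by column in base 16, right to left:
  6+F = 5 carry 1
  A+A+1 = 5 carry 1
  2+0+1 = 3
  A+B = 5 carry 1
  7+8+1 = 0 carry 1
  9+3+1 = D
  4+7 = B
  E+6 = 4 carry 1
  1+A+1 = C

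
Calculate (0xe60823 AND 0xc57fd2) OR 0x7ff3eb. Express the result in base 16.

0xfffbeb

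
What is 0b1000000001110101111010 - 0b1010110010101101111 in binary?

0b110101011100000001011

Subtract column by column in base 2:
  0-1 → 1 (borrow)
  1-1-1 → 1 (borrow)
  0-1-1 → 0 (borrow)
  1-1-1 → 1 (borrow)
  1-0-1 → 0
  1-1 → 0
  1-1 → 0
  0-0 → 0
  1-1 → 0
  0-0 → 0
  1-1 → 0
  1-0 → 1
  1-0 → 1
  0-1 → 1 (borrow)
  0-1-1 → 0 (borrow)
  0-0-1 → 1 (borrow)
  0-1-1 → 0 (borrow)
  0-0-1 → 1 (borrow)
  0-1-1 → 0 (borrow)
  0-0-1 → 1 (borrow)
  0-0-1 → 1 (borrow)
  1-0-1 → 0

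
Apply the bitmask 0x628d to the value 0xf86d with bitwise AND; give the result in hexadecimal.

AND each hex digit independently (no carries):
  f&6=6, 8&2=0, 6&8=0, d&d=d

0x600d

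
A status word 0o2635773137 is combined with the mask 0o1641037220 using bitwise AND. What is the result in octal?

0o0601033020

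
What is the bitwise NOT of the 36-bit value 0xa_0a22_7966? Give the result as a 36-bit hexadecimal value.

0x5f5dd8699

Each hex digit d becomes f−d:
  a→5, 0→f, a→5, 2→d, 2→d, 7→8, 9→6, 6→9, 6→9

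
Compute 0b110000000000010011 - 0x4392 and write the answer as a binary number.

0b101011110010000001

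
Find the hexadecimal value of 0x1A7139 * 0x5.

Multiply each base-16 digit by 5, carrying:
  9×5 = 45 → write D carry 2
  3×5+2 = 17 → write 1 carry 1
  1×5+1 = 6 → write 6
  7×5 = 35 → write 3 carry 2
  A×5+2 = 52 → write 4 carry 3
  1×5+3 = 8 → write 8

0x84361D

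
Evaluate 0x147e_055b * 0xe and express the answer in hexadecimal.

0x11ee44afa

Multiply each base-16 digit by 14, carrying:
  b×14 = 154 → write a carry 9
  5×14+9 = 79 → write f carry 4
  5×14+4 = 74 → write a carry 4
  0×14+4 = 4 → write 4
  e×14 = 196 → write 4 carry 12
  7×14+12 = 110 → write e carry 6
  4×14+6 = 62 → write e carry 3
  1×14+3 = 17 → write 1 carry 1
  remaining carry: 1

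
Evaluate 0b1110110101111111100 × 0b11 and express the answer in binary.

Multiply each base-2 digit by 3, carrying:
  0×3 = 0 → write 0
  0×3 = 0 → write 0
  1×3 = 3 → write 1 carry 1
  1×3+1 = 4 → write 0 carry 2
  1×3+2 = 5 → write 1 carry 2
  1×3+2 = 5 → write 1 carry 2
  1×3+2 = 5 → write 1 carry 2
  1×3+2 = 5 → write 1 carry 2
  1×3+2 = 5 → write 1 carry 2
  1×3+2 = 5 → write 1 carry 2
  0×3+2 = 2 → write 0 carry 1
  1×3+1 = 4 → write 0 carry 2
  0×3+2 = 2 → write 0 carry 1
  1×3+1 = 4 → write 0 carry 2
  1×3+2 = 5 → write 1 carry 2
  0×3+2 = 2 → write 0 carry 1
  1×3+1 = 4 → write 0 carry 2
  1×3+2 = 5 → write 1 carry 2
  1×3+2 = 5 → write 1 carry 2
  remaining carry: 10

0b101100100001111110100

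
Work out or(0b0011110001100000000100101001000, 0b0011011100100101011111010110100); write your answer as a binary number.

OR bit by bit (1 where either bit is 1):
  0011110001100000000100101001000
| 0011011100100101011111010110100
= 0011111101100101011111111111100

0b0011111101100101011111111111100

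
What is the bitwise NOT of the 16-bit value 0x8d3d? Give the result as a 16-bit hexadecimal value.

0x72c2

Each hex digit d becomes f−d:
  8→7, d→2, 3→c, d→2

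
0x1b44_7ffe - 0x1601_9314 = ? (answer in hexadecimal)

0x542ecea

Subtract column by column in base 16:
  e-4 → a
  f-1 → e
  f-3 → c
  7-9 → e (borrow)
  4-1-1 → 2
  4-0 → 4
  b-6 → 5
  1-1 → 0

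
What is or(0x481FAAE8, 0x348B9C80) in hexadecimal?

OR each hex digit independently (no carries):
  4|3=7, 8|4=C, 1|8=9, F|B=F, A|9=B, A|C=E, E|8=E, 8|0=8

0x7C9FBEE8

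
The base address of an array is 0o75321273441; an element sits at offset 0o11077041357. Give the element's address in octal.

0o106420335020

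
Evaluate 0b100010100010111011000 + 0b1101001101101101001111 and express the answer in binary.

0b10001100010000100100111

Add column by column in base 2, right to left:
  0+1 = 1
  0+1 = 1
  0+1 = 1
  1+1 = 0 carry 1
  1+0+1 = 0 carry 1
  0+0+1 = 1
  1+1 = 0 carry 1
  1+0+1 = 0 carry 1
  1+1+1 = 1 carry 1
  0+1+1 = 0 carry 1
  1+0+1 = 0 carry 1
  0+1+1 = 0 carry 1
  0+1+1 = 0 carry 1
  0+0+1 = 1
  1+1 = 0 carry 1
  0+1+1 = 0 carry 1
  1+0+1 = 0 carry 1
  0+0+1 = 1
  0+1 = 1
  0+0 = 0
  1+1 = 0 carry 1
  0+1+1 = 0 carry 1
  final carry 1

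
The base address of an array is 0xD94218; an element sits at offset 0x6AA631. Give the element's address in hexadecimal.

0x143E849

Add column by column in base 16, right to left:
  8+1 = 9
  1+3 = 4
  2+6 = 8
  4+A = E
  9+A = 3 carry 1
  D+6+1 = 4 carry 1
  final carry 1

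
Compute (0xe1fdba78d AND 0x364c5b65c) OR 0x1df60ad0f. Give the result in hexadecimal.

0xe1fdba78d AND 0x364c5b65c = 0x204c1a60c.
Then OR with 0x1df60ad0f.

0x3dfe1af0f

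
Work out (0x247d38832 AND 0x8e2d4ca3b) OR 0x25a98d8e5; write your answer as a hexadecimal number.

0x247d38832 AND 0x8e2d4ca3b = 0x042d08832.
Then OR with 0x25a98d8e5.

0x25ad8d8f7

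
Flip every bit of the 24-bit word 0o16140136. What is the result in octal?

0o61637641

Each oct digit d becomes 7−d:
  1→6, 6→1, 1→6, 4→3, 0→7, 1→6, 3→4, 6→1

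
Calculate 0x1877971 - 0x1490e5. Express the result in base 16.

0x172e88c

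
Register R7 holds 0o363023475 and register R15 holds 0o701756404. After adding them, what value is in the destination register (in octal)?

Add column by column in base 8, right to left:
  5+4 = 1 carry 1
  7+0+1 = 0 carry 1
  4+4+1 = 1 carry 1
  3+6+1 = 2 carry 1
  2+5+1 = 0 carry 1
  0+7+1 = 0 carry 1
  3+1+1 = 5
  6+0 = 6
  3+7 = 2 carry 1
  final carry 1

0o1265002101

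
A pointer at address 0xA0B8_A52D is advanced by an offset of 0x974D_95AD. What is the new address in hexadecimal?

Add column by column in base 16, right to left:
  D+D = A carry 1
  2+A+1 = D
  5+5 = A
  A+9 = 3 carry 1
  8+D+1 = 6 carry 1
  B+4+1 = 0 carry 1
  0+7+1 = 8
  A+9 = 3 carry 1
  final carry 1

0x138063ADA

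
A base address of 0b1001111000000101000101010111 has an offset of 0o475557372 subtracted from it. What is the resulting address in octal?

0b1001111000000101000101010111 = 0o1170050527 in octal.
Subtract column by column in base 8:
  7-2 → 5
  2-7 → 3 (borrow)
  5-3-1 → 1
  0-7 → 1 (borrow)
  5-5-1 → 7 (borrow)
  0-5-1 → 2 (borrow)
  0-5-1 → 2 (borrow)
  7-7-1 → 7 (borrow)
  1-4-1 → 4 (borrow)
  1-0-1 → 0

0o472271135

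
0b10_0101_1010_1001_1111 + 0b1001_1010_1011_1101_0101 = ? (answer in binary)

0b11000000011001110100

Add column by column in base 2, right to left:
  1+1 = 0 carry 1
  1+0+1 = 0 carry 1
  1+1+1 = 1 carry 1
  1+0+1 = 0 carry 1
  1+1+1 = 1 carry 1
  0+0+1 = 1
  0+1 = 1
  1+1 = 0 carry 1
  0+1+1 = 0 carry 1
  1+1+1 = 1 carry 1
  0+0+1 = 1
  1+1 = 0 carry 1
  1+0+1 = 0 carry 1
  0+1+1 = 0 carry 1
  1+0+1 = 0 carry 1
  0+1+1 = 0 carry 1
  0+1+1 = 0 carry 1
  1+0+1 = 0 carry 1
  0+0+1 = 1
  0+1 = 1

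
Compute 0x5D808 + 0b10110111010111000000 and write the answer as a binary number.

0x5D808 = 0b1011101100000001000 in binary.
Add column by column in base 2, right to left:
  0+0 = 0
  0+0 = 0
  0+0 = 0
  1+0 = 1
  0+0 = 0
  0+0 = 0
  0+1 = 1
  0+1 = 1
  0+1 = 1
  0+0 = 0
  0+1 = 1
  1+0 = 1
  1+1 = 0 carry 1
  0+1+1 = 0 carry 1
  1+1+1 = 1 carry 1
  1+0+1 = 0 carry 1
  1+1+1 = 1 carry 1
  0+1+1 = 0 carry 1
  1+0+1 = 0 carry 1
  0+1+1 = 0 carry 1
  final carry 1

0b100010100110111001000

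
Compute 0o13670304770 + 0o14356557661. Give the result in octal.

0o30247064651

Add column by column in base 8, right to left:
  0+1 = 1
  7+6 = 5 carry 1
  7+6+1 = 6 carry 1
  4+7+1 = 4 carry 1
  0+5+1 = 6
  3+5 = 0 carry 1
  0+6+1 = 7
  7+5 = 4 carry 1
  6+3+1 = 2 carry 1
  3+4+1 = 0 carry 1
  1+1+1 = 3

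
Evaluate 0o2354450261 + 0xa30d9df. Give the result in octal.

0xa30d9df = 0o1214154737 in octal.
Add column by column in base 8, right to left:
  1+7 = 0 carry 1
  6+3+1 = 2 carry 1
  2+7+1 = 2 carry 1
  0+4+1 = 5
  5+5 = 2 carry 1
  4+1+1 = 6
  4+4 = 0 carry 1
  5+1+1 = 7
  3+2 = 5
  2+1 = 3

0o3570625220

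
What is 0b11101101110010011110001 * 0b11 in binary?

0b1011001001010111011010011

Multiply each base-2 digit by 3, carrying:
  1×3 = 3 → write 1 carry 1
  0×3+1 = 1 → write 1
  0×3 = 0 → write 0
  0×3 = 0 → write 0
  1×3 = 3 → write 1 carry 1
  1×3+1 = 4 → write 0 carry 2
  1×3+2 = 5 → write 1 carry 2
  1×3+2 = 5 → write 1 carry 2
  0×3+2 = 2 → write 0 carry 1
  0×3+1 = 1 → write 1
  1×3 = 3 → write 1 carry 1
  0×3+1 = 1 → write 1
  0×3 = 0 → write 0
  1×3 = 3 → write 1 carry 1
  1×3+1 = 4 → write 0 carry 2
  1×3+2 = 5 → write 1 carry 2
  0×3+2 = 2 → write 0 carry 1
  1×3+1 = 4 → write 0 carry 2
  1×3+2 = 5 → write 1 carry 2
  0×3+2 = 2 → write 0 carry 1
  1×3+1 = 4 → write 0 carry 2
  1×3+2 = 5 → write 1 carry 2
  1×3+2 = 5 → write 1 carry 2
  remaining carry: 10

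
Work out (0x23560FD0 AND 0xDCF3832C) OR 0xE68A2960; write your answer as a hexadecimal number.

0xE6DA2B60

0x23560FD0 AND 0xDCF3832C = 0x00520300.
Then OR with 0xE68A2960.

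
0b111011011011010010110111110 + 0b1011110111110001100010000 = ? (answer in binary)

0b1000111010011000100011001110

Add column by column in base 2, right to left:
  0+0 = 0
  1+0 = 1
  1+0 = 1
  1+0 = 1
  1+1 = 0 carry 1
  1+0+1 = 0 carry 1
  0+0+1 = 1
  1+0 = 1
  1+1 = 0 carry 1
  0+1+1 = 0 carry 1
  1+0+1 = 0 carry 1
  0+0+1 = 1
  0+0 = 0
  1+1 = 0 carry 1
  0+1+1 = 0 carry 1
  1+1+1 = 1 carry 1
  1+1+1 = 1 carry 1
  0+1+1 = 0 carry 1
  1+0+1 = 0 carry 1
  1+1+1 = 1 carry 1
  0+1+1 = 0 carry 1
  1+1+1 = 1 carry 1
  1+1+1 = 1 carry 1
  0+0+1 = 1
  1+1 = 0 carry 1
  1+0+1 = 0 carry 1
  1+0+1 = 0 carry 1
  final carry 1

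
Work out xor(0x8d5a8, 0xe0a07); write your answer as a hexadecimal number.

XOR each hex digit independently (no carries):
  8^e=6, d^0=d, 5^a=f, a^0=a, 8^7=f

0x6dfaf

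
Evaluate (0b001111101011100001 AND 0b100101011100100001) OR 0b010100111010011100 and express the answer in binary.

0b10101111010111101

0b001111101011100001 AND 0b100101011100100001 = 0b000101001000100001.
Then OR with 0b010100111010011100.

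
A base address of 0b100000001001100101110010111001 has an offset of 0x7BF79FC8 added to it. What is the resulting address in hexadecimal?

0b100000001001100101110010111001 = 0x20265CB9 in hexadecimal.
Add column by column in base 16, right to left:
  9+8 = 1 carry 1
  B+C+1 = 8 carry 1
  C+F+1 = C carry 1
  5+9+1 = F
  6+7 = D
  2+F = 1 carry 1
  0+B+1 = C
  2+7 = 9

0x9C1DFC81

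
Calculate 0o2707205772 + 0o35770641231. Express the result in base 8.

0o40700047223

Add column by column in base 8, right to left:
  2+1 = 3
  7+3 = 2 carry 1
  7+2+1 = 2 carry 1
  5+1+1 = 7
  0+4 = 4
  2+6 = 0 carry 1
  7+0+1 = 0 carry 1
  0+7+1 = 0 carry 1
  7+7+1 = 7 carry 1
  2+5+1 = 0 carry 1
  0+3+1 = 4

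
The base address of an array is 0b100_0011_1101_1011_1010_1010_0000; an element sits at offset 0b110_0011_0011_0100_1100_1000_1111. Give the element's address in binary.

Add column by column in base 2, right to left:
  0+1 = 1
  0+1 = 1
  0+1 = 1
  0+1 = 1
  0+0 = 0
  1+0 = 1
  0+0 = 0
  1+1 = 0 carry 1
  0+0+1 = 1
  1+0 = 1
  0+1 = 1
  1+1 = 0 carry 1
  1+0+1 = 0 carry 1
  1+0+1 = 0 carry 1
  0+1+1 = 0 carry 1
  1+0+1 = 0 carry 1
  1+1+1 = 1 carry 1
  0+1+1 = 0 carry 1
  1+0+1 = 0 carry 1
  1+0+1 = 0 carry 1
  1+1+1 = 1 carry 1
  1+1+1 = 1 carry 1
  0+0+1 = 1
  0+0 = 0
  0+0 = 0
  0+1 = 1
  1+1 = 0 carry 1
  final carry 1

0b1010011100010000011100101111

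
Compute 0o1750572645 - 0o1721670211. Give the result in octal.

Subtract column by column in base 8:
  5-1 → 4
  4-1 → 3
  6-2 → 4
  2-0 → 2
  7-7 → 0
  5-6 → 7 (borrow)
  0-1-1 → 6 (borrow)
  5-2-1 → 2
  7-7 → 0
  1-1 → 0

0o26702434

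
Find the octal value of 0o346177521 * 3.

0o1262576763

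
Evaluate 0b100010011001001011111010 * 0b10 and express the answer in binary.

0b1000100110010010111110100

Multiply each base-2 digit by 2, carrying:
  0×2 = 0 → write 0
  1×2 = 2 → write 0 carry 1
  0×2+1 = 1 → write 1
  1×2 = 2 → write 0 carry 1
  1×2+1 = 3 → write 1 carry 1
  1×2+1 = 3 → write 1 carry 1
  1×2+1 = 3 → write 1 carry 1
  1×2+1 = 3 → write 1 carry 1
  0×2+1 = 1 → write 1
  1×2 = 2 → write 0 carry 1
  0×2+1 = 1 → write 1
  0×2 = 0 → write 0
  1×2 = 2 → write 0 carry 1
  0×2+1 = 1 → write 1
  0×2 = 0 → write 0
  1×2 = 2 → write 0 carry 1
  1×2+1 = 3 → write 1 carry 1
  0×2+1 = 1 → write 1
  0×2 = 0 → write 0
  1×2 = 2 → write 0 carry 1
  0×2+1 = 1 → write 1
  0×2 = 0 → write 0
  0×2 = 0 → write 0
  1×2 = 2 → write 0 carry 1
  remaining carry: 1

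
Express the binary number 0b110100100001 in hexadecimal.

0xd21

Group the bits into nibbles: 1101 0010 0001 → d21.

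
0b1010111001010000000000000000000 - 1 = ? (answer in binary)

The trailing 19 digits are 0, so subtracting 1 borrows through: they become 1 and the next digit up decrements.

0b1010111001001111111111111111111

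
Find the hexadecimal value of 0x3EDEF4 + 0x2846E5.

0x6725D9

Add column by column in base 16, right to left:
  4+5 = 9
  F+E = D carry 1
  E+6+1 = 5 carry 1
  D+4+1 = 2 carry 1
  E+8+1 = 7 carry 1
  3+2+1 = 6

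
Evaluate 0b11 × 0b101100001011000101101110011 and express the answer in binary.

Multiply each base-2 digit by 3, carrying:
  1×3 = 3 → write 1 carry 1
  1×3+1 = 4 → write 0 carry 2
  0×3+2 = 2 → write 0 carry 1
  0×3+1 = 1 → write 1
  1×3 = 3 → write 1 carry 1
  1×3+1 = 4 → write 0 carry 2
  1×3+2 = 5 → write 1 carry 2
  0×3+2 = 2 → write 0 carry 1
  1×3+1 = 4 → write 0 carry 2
  1×3+2 = 5 → write 1 carry 2
  0×3+2 = 2 → write 0 carry 1
  1×3+1 = 4 → write 0 carry 2
  0×3+2 = 2 → write 0 carry 1
  0×3+1 = 1 → write 1
  0×3 = 0 → write 0
  1×3 = 3 → write 1 carry 1
  1×3+1 = 4 → write 0 carry 2
  0×3+2 = 2 → write 0 carry 1
  1×3+1 = 4 → write 0 carry 2
  0×3+2 = 2 → write 0 carry 1
  0×3+1 = 1 → write 1
  0×3 = 0 → write 0
  0×3 = 0 → write 0
  1×3 = 3 → write 1 carry 1
  1×3+1 = 4 → write 0 carry 2
  0×3+2 = 2 → write 0 carry 1
  1×3+1 = 4 → write 0 carry 2
  remaining carry: 10

0b10000100100001010001001011001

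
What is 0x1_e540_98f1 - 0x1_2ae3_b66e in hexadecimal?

0xba5ce283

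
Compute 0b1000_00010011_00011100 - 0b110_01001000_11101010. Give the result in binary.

0b11100101000110010

Subtract column by column in base 2:
  0-0 → 0
  0-1 → 1 (borrow)
  1-0-1 → 0
  1-1 → 0
  1-0 → 1
  0-1 → 1 (borrow)
  0-1-1 → 0 (borrow)
  0-1-1 → 0 (borrow)
  1-0-1 → 0
  1-0 → 1
  0-0 → 0
  0-1 → 1 (borrow)
  1-0-1 → 0
  0-0 → 0
  0-1 → 1 (borrow)
  0-0-1 → 1 (borrow)
  0-0-1 → 1 (borrow)
  0-1-1 → 0 (borrow)
  0-1-1 → 0 (borrow)
  1-0-1 → 0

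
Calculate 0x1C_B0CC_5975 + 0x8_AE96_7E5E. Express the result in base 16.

0x255F62D7D3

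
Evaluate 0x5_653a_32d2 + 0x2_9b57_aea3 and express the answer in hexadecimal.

0x80091e175

Add column by column in base 16, right to left:
  2+3 = 5
  d+a = 7 carry 1
  2+e+1 = 1 carry 1
  3+a+1 = e
  a+7 = 1 carry 1
  3+5+1 = 9
  5+b = 0 carry 1
  6+9+1 = 0 carry 1
  5+2+1 = 8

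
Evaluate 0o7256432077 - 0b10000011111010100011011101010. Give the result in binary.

0b101010001111001110110101010101

0o7256432077 = 0b111010101110100011010000111111 in binary.
Subtract column by column in base 2:
  1-0 → 1
  1-1 → 0
  1-0 → 1
  1-1 → 0
  1-0 → 1
  1-1 → 0
  0-1 → 1 (borrow)
  0-1-1 → 0 (borrow)
  0-0-1 → 1 (borrow)
  0-1-1 → 0 (borrow)
  1-1-1 → 1 (borrow)
  0-0-1 → 1 (borrow)
  1-0-1 → 0
  1-0 → 1
  0-1 → 1 (borrow)
  0-0-1 → 1 (borrow)
  0-1-1 → 0 (borrow)
  1-0-1 → 0
  0-1 → 1 (borrow)
  1-1-1 → 1 (borrow)
  1-1-1 → 1 (borrow)
  1-1-1 → 1 (borrow)
  0-1-1 → 0 (borrow)
  1-0-1 → 0
  0-0 → 0
  1-0 → 1
  0-0 → 0
  1-0 → 1
  1-1 → 0
  1-0 → 1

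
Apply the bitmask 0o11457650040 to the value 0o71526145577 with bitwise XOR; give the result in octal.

XOR each oct digit independently (no carries):
  7^1=6, 1^1=0, 5^4=1, 2^5=7, 6^7=1, 1^6=7, 4^5=1, 5^0=5, 5^0=5, 7^4=3, 7^0=7

0o60171715537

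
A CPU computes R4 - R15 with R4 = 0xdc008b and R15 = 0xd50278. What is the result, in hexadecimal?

0x6fe13

Subtract column by column in base 16:
  b-8 → 3
  8-7 → 1
  0-2 → e (borrow)
  0-0-1 → f (borrow)
  c-5-1 → 6
  d-d → 0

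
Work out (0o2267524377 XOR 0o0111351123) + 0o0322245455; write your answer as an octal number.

First 0o2267524377 XOR 0o0111351123 = 0o2376675254.
Add column by column in base 8, right to left:
  4+5 = 1 carry 1
  5+5+1 = 3 carry 1
  2+4+1 = 7
  5+5 = 2 carry 1
  7+4+1 = 4 carry 1
  6+2+1 = 1 carry 1
  6+2+1 = 1 carry 1
  7+2+1 = 2 carry 1
  3+3+1 = 7
  2+0 = 2

0o2721142731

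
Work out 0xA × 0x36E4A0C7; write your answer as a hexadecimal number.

0x224EE47C6

Multiply each base-16 digit by 10, carrying:
  7×10 = 70 → write 6 carry 4
  C×10+4 = 124 → write C carry 7
  0×10+7 = 7 → write 7
  A×10 = 100 → write 4 carry 6
  4×10+6 = 46 → write E carry 2
  E×10+2 = 142 → write E carry 8
  6×10+8 = 68 → write 4 carry 4
  3×10+4 = 34 → write 2 carry 2
  remaining carry: 2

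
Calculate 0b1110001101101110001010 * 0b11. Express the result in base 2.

0b101010101001001010011110

Multiply each base-2 digit by 3, carrying:
  0×3 = 0 → write 0
  1×3 = 3 → write 1 carry 1
  0×3+1 = 1 → write 1
  1×3 = 3 → write 1 carry 1
  0×3+1 = 1 → write 1
  0×3 = 0 → write 0
  0×3 = 0 → write 0
  1×3 = 3 → write 1 carry 1
  1×3+1 = 4 → write 0 carry 2
  1×3+2 = 5 → write 1 carry 2
  0×3+2 = 2 → write 0 carry 1
  1×3+1 = 4 → write 0 carry 2
  1×3+2 = 5 → write 1 carry 2
  0×3+2 = 2 → write 0 carry 1
  1×3+1 = 4 → write 0 carry 2
  1×3+2 = 5 → write 1 carry 2
  0×3+2 = 2 → write 0 carry 1
  0×3+1 = 1 → write 1
  0×3 = 0 → write 0
  1×3 = 3 → write 1 carry 1
  1×3+1 = 4 → write 0 carry 2
  1×3+2 = 5 → write 1 carry 2
  remaining carry: 10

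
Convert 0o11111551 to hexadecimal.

Each octal digit is 3 bits: 1=001 1=001 1=001 1=001 1=001 5=101 5=101 1=001.
Group the bits into nibbles: 0010 0100 1001 0011 0110 1001 → 249369.

0x249369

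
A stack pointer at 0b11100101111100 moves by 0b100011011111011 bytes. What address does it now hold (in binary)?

0b1000000001110111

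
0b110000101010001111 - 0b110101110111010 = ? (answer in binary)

Subtract column by column in base 2:
  1-0 → 1
  1-1 → 0
  1-0 → 1
  1-1 → 0
  0-1 → 1 (borrow)
  0-1-1 → 0 (borrow)
  0-0-1 → 1 (borrow)
  1-1-1 → 1 (borrow)
  0-1-1 → 0 (borrow)
  1-1-1 → 1 (borrow)
  0-0-1 → 1 (borrow)
  1-1-1 → 1 (borrow)
  0-0-1 → 1 (borrow)
  0-1-1 → 0 (borrow)
  0-1-1 → 0 (borrow)
  0-0-1 → 1 (borrow)
  1-0-1 → 0
  1-0 → 1

0b101001111011010101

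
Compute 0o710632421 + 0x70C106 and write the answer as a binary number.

0o710632421 = 0b111001000110011010100010001 in binary.
0x70C106 = 0b11100001100000100000110 in binary.
Add column by column in base 2, right to left:
  1+0 = 1
  0+1 = 1
  0+1 = 1
  0+0 = 0
  1+0 = 1
  0+0 = 0
  0+0 = 0
  0+0 = 0
  1+1 = 0 carry 1
  0+0+1 = 1
  1+0 = 1
  0+0 = 0
  1+0 = 1
  1+0 = 1
  0+1 = 1
  0+1 = 1
  1+0 = 1
  1+0 = 1
  0+0 = 0
  0+0 = 0
  0+1 = 1
  1+1 = 0 carry 1
  0+1+1 = 0 carry 1
  0+0+1 = 1
  1+0 = 1
  1+0 = 1
  1+0 = 1

0b111100100111111011000010111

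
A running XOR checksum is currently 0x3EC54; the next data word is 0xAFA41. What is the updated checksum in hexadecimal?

0x91615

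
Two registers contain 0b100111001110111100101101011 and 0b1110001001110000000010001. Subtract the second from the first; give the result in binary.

0b11001000101001100101011010

Subtract column by column in base 2:
  1-1 → 0
  1-0 → 1
  0-0 → 0
  1-0 → 1
  0-1 → 1 (borrow)
  1-0-1 → 0
  1-0 → 1
  0-0 → 0
  1-0 → 1
  0-0 → 0
  0-0 → 0
  1-0 → 1
  1-0 → 1
  1-1 → 0
  1-1 → 0
  0-1 → 1 (borrow)
  1-0-1 → 0
  1-0 → 1
  1-1 → 0
  0-0 → 0
  0-0 → 0
  1-0 → 1
  1-1 → 0
  1-1 → 0
  0-1 → 1 (borrow)
  0-0-1 → 1 (borrow)
  1-0-1 → 0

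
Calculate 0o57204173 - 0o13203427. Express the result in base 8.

Subtract column by column in base 8:
  3-7 → 4 (borrow)
  7-2-1 → 4
  1-4 → 5 (borrow)
  4-3-1 → 0
  0-0 → 0
  2-2 → 0
  7-3 → 4
  5-1 → 4

0o44000544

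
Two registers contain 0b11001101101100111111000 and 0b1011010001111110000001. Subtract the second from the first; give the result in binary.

Subtract column by column in base 2:
  0-1 → 1 (borrow)
  0-0-1 → 1 (borrow)
  0-0-1 → 1 (borrow)
  1-0-1 → 0
  1-0 → 1
  1-0 → 1
  1-0 → 1
  1-1 → 0
  1-1 → 0
  0-1 → 1 (borrow)
  0-1-1 → 0 (borrow)
  1-1-1 → 1 (borrow)
  1-1-1 → 1 (borrow)
  0-0-1 → 1 (borrow)
  1-0-1 → 0
  1-0 → 1
  0-1 → 1 (borrow)
  1-0-1 → 0
  1-1 → 0
  0-1 → 1 (borrow)
  0-0-1 → 1 (borrow)
  1-1-1 → 1 (borrow)
  1-0-1 → 0

0b1110011011101001110111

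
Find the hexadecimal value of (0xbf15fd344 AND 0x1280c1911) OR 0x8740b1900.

0x9740f1900

0xbf15fd344 AND 0x1280c1911 = 0x1200c1100.
Then OR with 0x8740b1900.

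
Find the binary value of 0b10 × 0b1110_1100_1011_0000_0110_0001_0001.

Multiply each base-2 digit by 2, carrying:
  1×2 = 2 → write 0 carry 1
  0×2+1 = 1 → write 1
  0×2 = 0 → write 0
  0×2 = 0 → write 0
  1×2 = 2 → write 0 carry 1
  0×2+1 = 1 → write 1
  0×2 = 0 → write 0
  0×2 = 0 → write 0
  0×2 = 0 → write 0
  1×2 = 2 → write 0 carry 1
  1×2+1 = 3 → write 1 carry 1
  0×2+1 = 1 → write 1
  0×2 = 0 → write 0
  0×2 = 0 → write 0
  0×2 = 0 → write 0
  0×2 = 0 → write 0
  1×2 = 2 → write 0 carry 1
  1×2+1 = 3 → write 1 carry 1
  0×2+1 = 1 → write 1
  1×2 = 2 → write 0 carry 1
  0×2+1 = 1 → write 1
  0×2 = 0 → write 0
  1×2 = 2 → write 0 carry 1
  1×2+1 = 3 → write 1 carry 1
  0×2+1 = 1 → write 1
  1×2 = 2 → write 0 carry 1
  1×2+1 = 3 → write 1 carry 1
  1×2+1 = 3 → write 1 carry 1
  remaining carry: 1

0b11101100101100000110000100010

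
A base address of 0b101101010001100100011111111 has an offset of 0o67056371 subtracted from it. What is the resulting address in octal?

0o463066006

0b101101010001100100011111111 = 0o552144377 in octal.
Subtract column by column in base 8:
  7-1 → 6
  7-7 → 0
  3-3 → 0
  4-6 → 6 (borrow)
  4-5-1 → 6 (borrow)
  1-0-1 → 0
  2-7 → 3 (borrow)
  5-6-1 → 6 (borrow)
  5-0-1 → 4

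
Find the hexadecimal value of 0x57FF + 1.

0x5800

The trailing 2 digits are F (max in base 16), so adding 1 cascades: they roll to 0 and the next digit up increments.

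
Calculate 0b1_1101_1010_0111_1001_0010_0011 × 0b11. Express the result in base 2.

Multiply each base-2 digit by 3, carrying:
  1×3 = 3 → write 1 carry 1
  1×3+1 = 4 → write 0 carry 2
  0×3+2 = 2 → write 0 carry 1
  0×3+1 = 1 → write 1
  0×3 = 0 → write 0
  1×3 = 3 → write 1 carry 1
  0×3+1 = 1 → write 1
  0×3 = 0 → write 0
  1×3 = 3 → write 1 carry 1
  0×3+1 = 1 → write 1
  0×3 = 0 → write 0
  1×3 = 3 → write 1 carry 1
  1×3+1 = 4 → write 0 carry 2
  1×3+2 = 5 → write 1 carry 2
  1×3+2 = 5 → write 1 carry 2
  0×3+2 = 2 → write 0 carry 1
  0×3+1 = 1 → write 1
  1×3 = 3 → write 1 carry 1
  0×3+1 = 1 → write 1
  1×3 = 3 → write 1 carry 1
  1×3+1 = 4 → write 0 carry 2
  0×3+2 = 2 → write 0 carry 1
  1×3+1 = 4 → write 0 carry 2
  1×3+2 = 5 → write 1 carry 2
  1×3+2 = 5 → write 1 carry 2
  remaining carry: 10

0b101100011110110101101101001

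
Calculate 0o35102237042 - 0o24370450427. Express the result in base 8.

0o10511566413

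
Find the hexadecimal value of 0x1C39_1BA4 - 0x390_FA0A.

Subtract column by column in base 16:
  4-A → A (borrow)
  A-0-1 → 9
  B-A → 1
  1-F → 2 (borrow)
  9-0-1 → 8
  3-9 → A (borrow)
  C-3-1 → 8
  1-0 → 1

0x18A8219A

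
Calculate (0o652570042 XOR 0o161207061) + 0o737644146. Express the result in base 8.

0o1673643171

First 0o652570042 XOR 0o161207061 = 0o733777023.
Add column by column in base 8, right to left:
  3+6 = 1 carry 1
  2+4+1 = 7
  0+1 = 1
  7+4 = 3 carry 1
  7+4+1 = 4 carry 1
  7+6+1 = 6 carry 1
  3+7+1 = 3 carry 1
  3+3+1 = 7
  7+7 = 6 carry 1
  final carry 1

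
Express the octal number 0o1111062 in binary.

0b1001001001000110010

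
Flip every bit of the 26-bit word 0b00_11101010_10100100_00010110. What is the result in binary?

0b11000101010101101111101001

Invert each bit: 00111010101010010000010110 → 11000101010101101111101001.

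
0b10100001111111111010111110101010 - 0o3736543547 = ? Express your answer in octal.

0o20241164103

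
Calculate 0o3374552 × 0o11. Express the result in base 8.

Multiply each base-8 digit by 9, carrying:
  2×9 = 18 → write 2 carry 2
  5×9+2 = 47 → write 7 carry 5
  5×9+5 = 50 → write 2 carry 6
  4×9+6 = 42 → write 2 carry 5
  7×9+5 = 68 → write 4 carry 8
  3×9+8 = 35 → write 3 carry 4
  3×9+4 = 31 → write 7 carry 3
  remaining carry: 3

0o37342272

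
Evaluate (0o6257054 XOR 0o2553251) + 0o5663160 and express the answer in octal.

0o12567365

First 0o6257054 XOR 0o2553251 = 0o4704205.
Add column by column in base 8, right to left:
  5+0 = 5
  0+6 = 6
  2+1 = 3
  4+3 = 7
  0+6 = 6
  7+6 = 5 carry 1
  4+5+1 = 2 carry 1
  final carry 1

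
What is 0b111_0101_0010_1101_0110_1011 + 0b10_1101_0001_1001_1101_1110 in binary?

0b101000100100011101001001

Add column by column in base 2, right to left:
  1+0 = 1
  1+1 = 0 carry 1
  0+1+1 = 0 carry 1
  1+1+1 = 1 carry 1
  0+1+1 = 0 carry 1
  1+0+1 = 0 carry 1
  1+1+1 = 1 carry 1
  0+1+1 = 0 carry 1
  1+1+1 = 1 carry 1
  0+0+1 = 1
  1+0 = 1
  1+1 = 0 carry 1
  0+1+1 = 0 carry 1
  1+0+1 = 0 carry 1
  0+0+1 = 1
  0+0 = 0
  1+1 = 0 carry 1
  0+0+1 = 1
  1+1 = 0 carry 1
  0+1+1 = 0 carry 1
  1+0+1 = 0 carry 1
  1+1+1 = 1 carry 1
  1+0+1 = 0 carry 1
  final carry 1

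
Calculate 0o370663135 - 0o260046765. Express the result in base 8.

0o110614150

Subtract column by column in base 8:
  5-5 → 0
  3-6 → 5 (borrow)
  1-7-1 → 1 (borrow)
  3-6-1 → 4 (borrow)
  6-4-1 → 1
  6-0 → 6
  0-0 → 0
  7-6 → 1
  3-2 → 1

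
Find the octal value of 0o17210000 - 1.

0o17207777

The trailing 4 digits are 0, so subtracting 1 borrows through: they become 7 and the next digit up decrements.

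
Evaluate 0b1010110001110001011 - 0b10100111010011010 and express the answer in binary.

Subtract column by column in base 2:
  1-0 → 1
  1-1 → 0
  0-0 → 0
  1-1 → 0
  0-1 → 1 (borrow)
  0-0-1 → 1 (borrow)
  0-0-1 → 1 (borrow)
  1-1-1 → 1 (borrow)
  1-0-1 → 0
  1-1 → 0
  0-1 → 1 (borrow)
  0-1-1 → 0 (borrow)
  0-0-1 → 1 (borrow)
  1-0-1 → 0
  1-1 → 0
  0-0 → 0
  1-1 → 0
  0-0 → 0
  1-0 → 1

0b1000001010011110001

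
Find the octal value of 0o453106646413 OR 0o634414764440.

0o677516766453

OR each oct digit independently (no carries):
  4|6=6, 5|3=7, 3|4=7, 1|4=5, 0|1=1, 6|4=6, 6|7=7, 4|6=6, 6|4=6, 4|4=4, 1|4=5, 3|0=3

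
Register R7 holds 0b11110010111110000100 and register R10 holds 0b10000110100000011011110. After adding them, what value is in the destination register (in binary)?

Add column by column in base 2, right to left:
  0+0 = 0
  0+1 = 1
  1+1 = 0 carry 1
  0+1+1 = 0 carry 1
  0+1+1 = 0 carry 1
  0+0+1 = 1
  0+1 = 1
  1+1 = 0 carry 1
  1+0+1 = 0 carry 1
  1+0+1 = 0 carry 1
  1+0+1 = 0 carry 1
  1+0+1 = 0 carry 1
  0+0+1 = 1
  1+0 = 1
  0+1 = 1
  0+0 = 0
  1+1 = 0 carry 1
  1+1+1 = 1 carry 1
  1+0+1 = 0 carry 1
  1+0+1 = 0 carry 1
  0+0+1 = 1
  0+0 = 0
  0+1 = 1

0b10100100111000001100010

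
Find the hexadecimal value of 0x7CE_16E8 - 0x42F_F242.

Subtract column by column in base 16:
  8-2 → 6
  E-4 → A
  6-2 → 4
  1-F → 2 (borrow)
  E-F-1 → E (borrow)
  C-2-1 → 9
  7-4 → 3

0x39E24A6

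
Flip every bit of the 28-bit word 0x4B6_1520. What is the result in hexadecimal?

0xB49EADF

Each hex digit d becomes F−d:
  4→B, B→4, 6→9, 1→E, 5→A, 2→D, 0→F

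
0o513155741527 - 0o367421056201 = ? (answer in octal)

Subtract column by column in base 8:
  7-1 → 6
  2-0 → 2
  5-2 → 3
  1-6 → 3 (borrow)
  4-5-1 → 6 (borrow)
  7-0-1 → 6
  5-1 → 4
  5-2 → 3
  1-4 → 5 (borrow)
  3-7-1 → 3 (borrow)
  1-6-1 → 2 (borrow)
  5-3-1 → 1

0o123534663326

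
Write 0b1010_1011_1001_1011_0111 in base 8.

0o2534667

Group the bits in threes: 010 101 011 100 110 110 111 → 2534667.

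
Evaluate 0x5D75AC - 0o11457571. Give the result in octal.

0o15613063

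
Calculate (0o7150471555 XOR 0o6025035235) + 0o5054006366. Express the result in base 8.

0o6251453346

First 0o7150471555 XOR 0o6025035235 = 0o1175444760.
Add column by column in base 8, right to left:
  0+6 = 6
  6+6 = 4 carry 1
  7+3+1 = 3 carry 1
  4+6+1 = 3 carry 1
  4+0+1 = 5
  4+0 = 4
  5+4 = 1 carry 1
  7+5+1 = 5 carry 1
  1+0+1 = 2
  1+5 = 6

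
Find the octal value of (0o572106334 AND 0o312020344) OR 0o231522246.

0o333522346

0o572106334 AND 0o312020344 = 0o112000304.
Then OR with 0o231522246.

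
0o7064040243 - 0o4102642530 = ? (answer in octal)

0o2761175513

Subtract column by column in base 8:
  3-0 → 3
  4-3 → 1
  2-5 → 5 (borrow)
  0-2-1 → 5 (borrow)
  4-4-1 → 7 (borrow)
  0-6-1 → 1 (borrow)
  4-2-1 → 1
  6-0 → 6
  0-1 → 7 (borrow)
  7-4-1 → 2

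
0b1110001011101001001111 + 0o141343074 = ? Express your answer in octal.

0b1110001011101001001111 = 0o16135117 in octal.
Add column by column in base 8, right to left:
  7+4 = 3 carry 1
  1+7+1 = 1 carry 1
  1+0+1 = 2
  5+3 = 0 carry 1
  3+4+1 = 0 carry 1
  1+3+1 = 5
  6+1 = 7
  1+4 = 5
  0+1 = 1

0o157500213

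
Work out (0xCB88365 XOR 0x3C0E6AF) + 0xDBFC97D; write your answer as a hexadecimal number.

0x1D382F47

First 0xCB88365 XOR 0x3C0E6AF = 0xF7865CA.
Add column by column in base 16, right to left:
  A+D = 7 carry 1
  C+7+1 = 4 carry 1
  5+9+1 = F
  6+C = 2 carry 1
  8+F+1 = 8 carry 1
  7+B+1 = 3 carry 1
  F+D+1 = D carry 1
  final carry 1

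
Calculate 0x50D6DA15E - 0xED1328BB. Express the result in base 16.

Subtract column by column in base 16:
  E-B → 3
  5-B → A (borrow)
  1-8-1 → 8 (borrow)
  A-2-1 → 7
  D-3 → A
  6-1 → 5
  D-D → 0
  0-E → 2 (borrow)
  5-0-1 → 4

0x4205A78A3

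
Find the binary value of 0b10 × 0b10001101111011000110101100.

Multiply each base-2 digit by 2, carrying:
  0×2 = 0 → write 0
  0×2 = 0 → write 0
  1×2 = 2 → write 0 carry 1
  1×2+1 = 3 → write 1 carry 1
  0×2+1 = 1 → write 1
  1×2 = 2 → write 0 carry 1
  0×2+1 = 1 → write 1
  1×2 = 2 → write 0 carry 1
  1×2+1 = 3 → write 1 carry 1
  0×2+1 = 1 → write 1
  0×2 = 0 → write 0
  0×2 = 0 → write 0
  1×2 = 2 → write 0 carry 1
  1×2+1 = 3 → write 1 carry 1
  0×2+1 = 1 → write 1
  1×2 = 2 → write 0 carry 1
  1×2+1 = 3 → write 1 carry 1
  1×2+1 = 3 → write 1 carry 1
  1×2+1 = 3 → write 1 carry 1
  0×2+1 = 1 → write 1
  1×2 = 2 → write 0 carry 1
  1×2+1 = 3 → write 1 carry 1
  0×2+1 = 1 → write 1
  0×2 = 0 → write 0
  0×2 = 0 → write 0
  1×2 = 2 → write 0 carry 1
  remaining carry: 1

0b100011011110110001101011000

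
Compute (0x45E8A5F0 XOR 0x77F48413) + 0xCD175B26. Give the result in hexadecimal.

0xFF337D09

First 0x45E8A5F0 XOR 0x77F48413 = 0x321C21E3.
Add column by column in base 16, right to left:
  3+6 = 9
  E+2 = 0 carry 1
  1+B+1 = D
  2+5 = 7
  C+7 = 3 carry 1
  1+1+1 = 3
  2+D = F
  3+C = F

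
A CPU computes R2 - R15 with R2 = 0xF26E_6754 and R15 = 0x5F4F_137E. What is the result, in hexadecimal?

0x931F53D6

Subtract column by column in base 16:
  4-E → 6 (borrow)
  5-7-1 → D (borrow)
  7-3-1 → 3
  6-1 → 5
  E-F → F (borrow)
  6-4-1 → 1
  2-F → 3 (borrow)
  F-5-1 → 9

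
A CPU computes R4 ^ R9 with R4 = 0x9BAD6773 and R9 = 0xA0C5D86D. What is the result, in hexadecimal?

XOR each hex digit independently (no carries):
  9^A=3, B^0=B, A^C=6, D^5=8, 6^D=B, 7^8=F, 7^6=1, 3^D=E

0x3B68BF1E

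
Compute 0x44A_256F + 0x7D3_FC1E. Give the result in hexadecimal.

Add column by column in base 16, right to left:
  F+E = D carry 1
  6+1+1 = 8
  5+C = 1 carry 1
  2+F+1 = 2 carry 1
  A+3+1 = E
  4+D = 1 carry 1
  4+7+1 = C

0xC1E218D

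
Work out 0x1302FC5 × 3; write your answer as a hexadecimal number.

0x3908F4F

Multiply each base-16 digit by 3, carrying:
  5×3 = 15 → write F
  C×3 = 36 → write 4 carry 2
  F×3+2 = 47 → write F carry 2
  2×3+2 = 8 → write 8
  0×3 = 0 → write 0
  3×3 = 9 → write 9
  1×3 = 3 → write 3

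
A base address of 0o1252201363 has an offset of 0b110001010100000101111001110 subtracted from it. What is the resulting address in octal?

0o437573445

0b110001010100000101111001110 = 0o612405716 in octal.
Subtract column by column in base 8:
  3-6 → 5 (borrow)
  6-1-1 → 4
  3-7 → 4 (borrow)
  1-5-1 → 3 (borrow)
  0-0-1 → 7 (borrow)
  2-4-1 → 5 (borrow)
  2-2-1 → 7 (borrow)
  5-1-1 → 3
  2-6 → 4 (borrow)
  1-0-1 → 0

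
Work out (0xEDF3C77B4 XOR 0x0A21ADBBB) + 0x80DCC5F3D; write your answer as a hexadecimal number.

First 0xEDF3C77B4 XOR 0x0A21ADBBB = 0xE7D26AC0F.
Add column by column in base 16, right to left:
  F+D = C carry 1
  0+3+1 = 4
  C+F = B carry 1
  A+5+1 = 0 carry 1
  6+C+1 = 3 carry 1
  2+C+1 = F
  D+D = A carry 1
  7+0+1 = 8
  E+8 = 6 carry 1
  final carry 1

0x168AF30B4C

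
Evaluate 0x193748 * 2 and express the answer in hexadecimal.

Multiply each base-16 digit by 2, carrying:
  8×2 = 16 → write 0 carry 1
  4×2+1 = 9 → write 9
  7×2 = 14 → write E
  3×2 = 6 → write 6
  9×2 = 18 → write 2 carry 1
  1×2+1 = 3 → write 3

0x326E90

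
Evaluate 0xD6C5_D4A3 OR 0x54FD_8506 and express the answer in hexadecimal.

0xD6FDD5A7

OR each hex digit independently (no carries):
  D|5=D, 6|4=6, C|F=F, 5|D=D, D|8=D, 4|5=5, A|0=A, 3|6=7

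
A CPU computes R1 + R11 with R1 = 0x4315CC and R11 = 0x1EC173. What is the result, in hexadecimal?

0x61D73F

Add column by column in base 16, right to left:
  C+3 = F
  C+7 = 3 carry 1
  5+1+1 = 7
  1+C = D
  3+E = 1 carry 1
  4+1+1 = 6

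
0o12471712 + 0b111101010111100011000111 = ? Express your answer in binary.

0b1000111111110110010010001

0o12471712 = 0b1010100111001111001010 in binary.
Add column by column in base 2, right to left:
  0+1 = 1
  1+1 = 0 carry 1
  0+1+1 = 0 carry 1
  1+0+1 = 0 carry 1
  0+0+1 = 1
  0+0 = 0
  1+1 = 0 carry 1
  1+1+1 = 1 carry 1
  1+0+1 = 0 carry 1
  1+0+1 = 0 carry 1
  0+0+1 = 1
  0+1 = 1
  1+1 = 0 carry 1
  1+1+1 = 1 carry 1
  1+1+1 = 1 carry 1
  0+0+1 = 1
  0+1 = 1
  1+0 = 1
  0+1 = 1
  1+0 = 1
  0+1 = 1
  1+1 = 0 carry 1
  0+1+1 = 0 carry 1
  0+1+1 = 0 carry 1
  final carry 1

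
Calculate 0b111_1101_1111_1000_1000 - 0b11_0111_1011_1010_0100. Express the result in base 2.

Subtract column by column in base 2:
  0-0 → 0
  0-0 → 0
  0-1 → 1 (borrow)
  1-0-1 → 0
  0-0 → 0
  0-1 → 1 (borrow)
  0-0-1 → 1 (borrow)
  1-1-1 → 1 (borrow)
  1-1-1 → 1 (borrow)
  1-1-1 → 1 (borrow)
  1-0-1 → 0
  1-1 → 0
  1-1 → 0
  0-1 → 1 (borrow)
  1-1-1 → 1 (borrow)
  1-0-1 → 0
  1-1 → 0
  1-1 → 0
  1-0 → 1

0b1000110001111100100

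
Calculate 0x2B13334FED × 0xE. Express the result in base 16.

Multiply each base-16 digit by 14, carrying:
  D×14 = 182 → write 6 carry 11
  E×14+11 = 207 → write F carry 12
  F×14+12 = 222 → write E carry 13
  4×14+13 = 69 → write 5 carry 4
  3×14+4 = 46 → write E carry 2
  3×14+2 = 44 → write C carry 2
  3×14+2 = 44 → write C carry 2
  1×14+2 = 16 → write 0 carry 1
  B×14+1 = 155 → write B carry 9
  2×14+9 = 37 → write 5 carry 2
  remaining carry: 2

0x25B0CCE5EF6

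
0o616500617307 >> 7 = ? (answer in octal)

7 bits is not a whole number of base-8 digits; in binary: 110001110101000000110001111011000111 >> 7 = 11000111010100000011000111101.

0o3072403075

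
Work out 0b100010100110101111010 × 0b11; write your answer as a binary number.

0b1100111110100001101110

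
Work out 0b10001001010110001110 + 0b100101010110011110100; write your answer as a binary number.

0b110110100001010000010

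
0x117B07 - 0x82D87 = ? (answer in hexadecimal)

0x94D80

Subtract column by column in base 16:
  7-7 → 0
  0-8 → 8 (borrow)
  B-D-1 → D (borrow)
  7-2-1 → 4
  1-8 → 9 (borrow)
  1-0-1 → 0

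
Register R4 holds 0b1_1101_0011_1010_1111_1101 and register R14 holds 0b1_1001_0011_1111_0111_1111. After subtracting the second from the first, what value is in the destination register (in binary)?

0b111111101101111110

Subtract column by column in base 2:
  1-1 → 0
  0-1 → 1 (borrow)
  1-1-1 → 1 (borrow)
  1-1-1 → 1 (borrow)
  1-1-1 → 1 (borrow)
  1-1-1 → 1 (borrow)
  1-1-1 → 1 (borrow)
  1-0-1 → 0
  0-1 → 1 (borrow)
  1-1-1 → 1 (borrow)
  0-1-1 → 0 (borrow)
  1-1-1 → 1 (borrow)
  1-1-1 → 1 (borrow)
  1-1-1 → 1 (borrow)
  0-0-1 → 1 (borrow)
  0-0-1 → 1 (borrow)
  1-1-1 → 1 (borrow)
  0-0-1 → 1 (borrow)
  1-0-1 → 0
  1-1 → 0
  1-1 → 0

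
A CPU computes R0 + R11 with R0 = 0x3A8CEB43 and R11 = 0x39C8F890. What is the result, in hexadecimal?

Add column by column in base 16, right to left:
  3+0 = 3
  4+9 = D
  B+8 = 3 carry 1
  E+F+1 = E carry 1
  C+8+1 = 5 carry 1
  8+C+1 = 5 carry 1
  A+9+1 = 4 carry 1
  3+3+1 = 7

0x7455E3D3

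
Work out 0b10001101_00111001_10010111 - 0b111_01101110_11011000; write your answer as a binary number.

0b100001011100101010111111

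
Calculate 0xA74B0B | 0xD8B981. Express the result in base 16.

OR each hex digit independently (no carries):
  A|D=F, 7|8=F, 4|B=F, B|9=B, 0|8=8, B|1=B

0xFFFB8B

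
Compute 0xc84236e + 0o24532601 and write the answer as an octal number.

0o1465554357

0xc84236e = 0o1441021556 in octal.
Add column by column in base 8, right to left:
  6+1 = 7
  5+0 = 5
  5+6 = 3 carry 1
  1+2+1 = 4
  2+3 = 5
  0+5 = 5
  1+4 = 5
  4+2 = 6
  4+0 = 4
  1+0 = 1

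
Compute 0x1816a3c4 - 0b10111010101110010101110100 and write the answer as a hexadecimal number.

0x152bbe50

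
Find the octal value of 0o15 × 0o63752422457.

0o1243350761543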